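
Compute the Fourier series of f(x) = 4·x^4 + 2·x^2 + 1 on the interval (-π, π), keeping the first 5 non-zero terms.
(184 - 32·π^2)·cos(x) + (-10 + 8·π^2)·cos(2·x) + (40/27 - 32·π^2/9)·cos(3·x) + (-1/4 + 2·π^2)·cos(4·x) + 1 + 2·π^2/3 + 4·π^4/5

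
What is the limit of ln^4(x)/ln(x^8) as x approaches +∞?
This is an ∞/∞ indeterminate form as x → +∞.
Write ln(x^8) = 8·ln(x), reducing the quotient to ln^3(x)/8 → ∞.
Limit = ∞.

Final answer: ∞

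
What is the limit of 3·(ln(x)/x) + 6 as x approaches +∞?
Evaluate the dominant behaviour as x → +∞; each term tends to a finite value or vanishes.
Limit = 6.

Final answer: 6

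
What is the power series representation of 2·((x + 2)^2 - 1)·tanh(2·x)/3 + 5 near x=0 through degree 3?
-4·x^3 + 16·x^2/3 + 4·x + 5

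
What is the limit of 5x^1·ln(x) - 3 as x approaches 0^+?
The product is a 0·∞ indeterminate form at x → 0⁺.
Rewrite the product as 5·ln(x) / x^(-1) and apply L'Hôpital, or use the standard hierarchy x^(-1) ≫ |ln x| as x → 0⁺.
The indeterminate product → 0, so the limit = -3.

Final answer: -3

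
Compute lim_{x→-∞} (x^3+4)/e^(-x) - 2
The quotient is an ∞/∞ indeterminate form as x → -∞.
Compare growth rates of the dominant terms (exponentials ≫ polynomials ≫ logarithms), or apply L'Hôpital's rule; the quotient → 0.
Adding the constant: 0 - 2 = -2. Limit = -2.

Final answer: -2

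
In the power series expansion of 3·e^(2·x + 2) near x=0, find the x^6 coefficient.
Expand to order 6: 3·e^(2·x + 2) = 4·x^6·e^(2)/15 + 4·x^5·e^(2)/5 + 2·x^4·e^(2) + 4·x^3·e^(2) + 6·x^2·e^(2) + 6·x·e^(2) + 3·e^(2) + O(x^7).
The coefficient of x^6 is 4·e^(2)/15.

Final answer: 4·e^(2)/15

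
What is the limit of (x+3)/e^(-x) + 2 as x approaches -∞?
The quotient is an ∞/∞ indeterminate form as x → -∞.
Compare growth rates of the dominant terms (exponentials ≫ polynomials ≫ logarithms), or apply L'Hôpital's rule; the quotient → 0.
Adding the constant: 0 + 2 = 2. Limit = 2.

Final answer: 2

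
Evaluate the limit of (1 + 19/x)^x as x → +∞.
As x → +∞: this is the defining limit (1 + 19/x)^x → e^19.
Limit = e^(19).

Final answer: e^(19)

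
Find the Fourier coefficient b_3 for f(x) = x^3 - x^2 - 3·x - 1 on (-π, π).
b_3 = (1/π) ∫_{-π}^{π} f(x)·sin(3x) dx.
Evaluate the integral (use parity and integration by parts as needed): b_3 = -22/9 + 2·π^2/3.

Final answer: -22/9 + 2·π^2/3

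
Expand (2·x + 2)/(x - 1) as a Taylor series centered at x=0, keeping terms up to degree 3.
-4·x^3 - 4·x^2 - 4·x - 2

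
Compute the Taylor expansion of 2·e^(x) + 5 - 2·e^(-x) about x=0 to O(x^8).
x^7/1260 + x^5/30 + 2·x^3/3 + 4·x + 5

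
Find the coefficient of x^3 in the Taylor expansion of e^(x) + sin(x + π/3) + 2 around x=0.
Expand to order 3: e^(x) + sin(x + π/3) + 2 = x^3/12 + x^2·(1/2 - √(3)/4) + 3·x/2 + √(3)/2 + 3 + O(x^4).
The coefficient of x^3 is 1/12.

Final answer: 1/12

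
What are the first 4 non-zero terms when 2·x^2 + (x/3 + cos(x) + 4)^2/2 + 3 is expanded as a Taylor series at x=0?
-x^3/6 - 4·x^2/9 + 5·x/3 + 31/2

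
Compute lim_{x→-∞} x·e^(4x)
This is a 0·∞ indeterminate form at x → -∞.
Rewrite the product as x / e^(-4x) (an ∞/∞ form) and apply L'Hôpital, or use the standard hierarchy e^(4|x|) ≫ |x| as x → -∞.
The indeterminate product → 0, so the limit = 0.

Final answer: 0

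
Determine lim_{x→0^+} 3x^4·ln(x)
This is a 0·∞ indeterminate form at x → 0⁺.
Rewrite the product as 3·ln(x) / x^(-4) and apply L'Hôpital, or use the standard hierarchy x^(-4) ≫ |ln x| as x → 0⁺.
The indeterminate product → 0, so the limit = 0.

Final answer: 0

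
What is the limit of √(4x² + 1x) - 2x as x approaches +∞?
As x → +∞: multiply by the conjugate to get (1x)/(√(4x²+1x)+2x); the denominator ~ 4x, so the limit is 1/4.
Limit = 1/4.

Final answer: 1/4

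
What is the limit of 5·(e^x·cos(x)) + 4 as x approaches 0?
Direct substitution at x = 0 gives 9.

Final answer: 9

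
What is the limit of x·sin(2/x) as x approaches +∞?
As x → +∞: let u = 2/x → 0⁺; then x·sin(2/x) = 2·sin(u)/u → 2·1 = 2.
Limit = 2.

Final answer: 2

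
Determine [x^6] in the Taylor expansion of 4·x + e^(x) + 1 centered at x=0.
Expand to order 6: 4·x + e^(x) + 1 = x^6/720 + x^5/120 + x^4/24 + x^3/6 + x^2/2 + 5·x + 2 + O(x^7).
The coefficient of x^6 is 1/720.

Final answer: 1/720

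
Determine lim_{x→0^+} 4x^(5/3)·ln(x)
This is a 0·∞ indeterminate form at x → 0⁺.
Rewrite the product as 4·ln(x) / x^(-5/3) and apply L'Hôpital, or use the standard hierarchy x^(-5/3) ≫ |ln x| as x → 0⁺.
The indeterminate product → 0, so the limit = 0.

Final answer: 0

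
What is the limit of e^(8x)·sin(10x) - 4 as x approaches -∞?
Evaluate the dominant behaviour as x → -∞; each term tends to a finite value or vanishes.
Limit = -4.

Final answer: -4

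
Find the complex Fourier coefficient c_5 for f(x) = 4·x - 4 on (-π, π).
Compute the real Fourier coefficients first: a_5 = 0, b_5 = 8/5.
Then c_5 = (a_5 − i·b_5)/2 = -4·i/5.

Final answer: -4·i/5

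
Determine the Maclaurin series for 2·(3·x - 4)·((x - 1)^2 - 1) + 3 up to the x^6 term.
6·x^3 - 20·x^2 + 16·x + 3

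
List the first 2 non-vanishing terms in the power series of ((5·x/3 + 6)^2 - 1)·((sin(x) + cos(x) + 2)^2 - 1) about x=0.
370·x + 280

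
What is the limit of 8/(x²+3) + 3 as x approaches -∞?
Evaluate the dominant behaviour as x → -∞; each term tends to a finite value or vanishes.
Limit = 3.

Final answer: 3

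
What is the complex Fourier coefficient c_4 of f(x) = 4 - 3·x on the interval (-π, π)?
Compute the real Fourier coefficients first: a_4 = 0, b_4 = 3/2.
Then c_4 = (a_4 − i·b_4)/2 = -3·i/4.

Final answer: -3·i/4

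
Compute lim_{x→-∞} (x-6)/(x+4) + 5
Evaluate the dominant behaviour as x → -∞; each term tends to a finite value or vanishes.
Limit = 6.

Final answer: 6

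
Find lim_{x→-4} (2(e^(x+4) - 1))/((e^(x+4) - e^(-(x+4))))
Both numerator and denominator → 0 as x → -4; this is a 0/0 indeterminate form.
Expand each to leading order near x = -4: numerator ~ 2·(x + 4), denominator ~ 2·(x + 4).
The limit of the ratio is 1.

Final answer: 1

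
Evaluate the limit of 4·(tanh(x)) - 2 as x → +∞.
Evaluate the dominant behaviour as x → +∞; each term tends to a finite value or vanishes.
Limit = 2.

Final answer: 2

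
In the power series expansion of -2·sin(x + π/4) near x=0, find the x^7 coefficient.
Expand to order 7: -2·sin(x + π/4) = √(2)·x^7/5040 + √(2)·x^6/720 - √(2)·x^5/120 - √(2)·x^4/24 + √(2)·x^3/6 + √(2)·x^2/2 - √(2)·x - √(2) + O(x^8).
The coefficient of x^7 is √(2)/5040.

Final answer: √(2)/5040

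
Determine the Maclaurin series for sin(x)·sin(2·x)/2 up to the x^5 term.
-5·x^4/6 + x^2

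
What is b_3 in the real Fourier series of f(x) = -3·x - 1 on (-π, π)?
b_3 = (1/π) ∫_{-π}^{π} f(x)·sin(3x) dx.
Evaluate the integral (use parity and integration by parts as needed): b_3 = -2.

Final answer: -2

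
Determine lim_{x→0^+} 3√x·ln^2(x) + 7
The product is a 0·∞ indeterminate form at x → 0⁺.
Rewrite the product as 3·ln^2(x) / x^(-1/2) and apply L'Hôpital, or use the standard hierarchy x^(-1/2) ≫ |ln x|^2 as x → 0⁺.
The indeterminate product → 0, so the limit = 7.

Final answer: 7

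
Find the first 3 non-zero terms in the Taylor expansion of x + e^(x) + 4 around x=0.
x^2/2 + 2·x + 5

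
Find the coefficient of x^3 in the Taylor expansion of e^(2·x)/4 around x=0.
Expand to order 3: e^(2·x)/4 = x^3/3 + x^2/2 + x/2 + 1/4 + O(x^4).
The coefficient of x^3 is 1/3.

Final answer: 1/3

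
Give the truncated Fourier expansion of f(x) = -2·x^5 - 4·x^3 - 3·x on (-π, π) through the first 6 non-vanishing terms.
(-438 - 4·π^4 + 72·π^2)·sin(x) + (-6·π^2 + 12 + 2·π^4)·sin(2·x) + (-4·π^4/3 - 178/81 + 8·π^2/27)·sin(3·x) + (39/32 + 3·π^2/4 + π^4)·sin(4·x) + (-4·π^4/5 - 24·π^2/25 - 606/625)·sin(5·x) + (68/81 + 26·π^2/27 + 2·π^4/3)·sin(6·x)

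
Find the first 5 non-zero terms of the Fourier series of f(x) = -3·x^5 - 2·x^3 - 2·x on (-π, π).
(-700 - 6·π^4 + 116·π^2)·sin(x) + (-13·π^2 + 43/2 + 3·π^4)·sin(2·x) + (-2·π^4 - 92/27 + 28·π^2/9)·sin(3·x) + (-7·π^2/8 + 85/64 + 3·π^4/2)·sin(4·x) + (-6·π^4/5 - 524/625 + 4·π^2/25)·sin(5·x)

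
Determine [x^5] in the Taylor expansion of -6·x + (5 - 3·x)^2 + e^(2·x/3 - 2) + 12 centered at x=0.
Expand to order 5: -6·x + (5 - 3·x)^2 + e^(2·x/3 - 2) + 12 = 4·x^5·e^(-2)/3645 + 2·x^4·e^(-2)/243 + 4·x^3·e^(-2)/81 + x^2·(2·e^(-2)/9 + 9) + x·(-36 + 2·e^(-2)/3) + e^(-2) + 37 + O(x^6).
The coefficient of x^5 is 4·e^(-2)/3645.

Final answer: 4·e^(-2)/3645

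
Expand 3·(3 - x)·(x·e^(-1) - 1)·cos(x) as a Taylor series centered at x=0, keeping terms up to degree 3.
x^3·(-9·e^(-1)/2 - 3/2) + x^2·(9/2 - 3·e^(-1)) + x·(3 + 9·e^(-1)) - 9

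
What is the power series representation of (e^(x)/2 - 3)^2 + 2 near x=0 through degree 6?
13·x^6/720 + x^5/24 + x^4/24 - x^3/6 - x^2 - 5·x/2 + 33/4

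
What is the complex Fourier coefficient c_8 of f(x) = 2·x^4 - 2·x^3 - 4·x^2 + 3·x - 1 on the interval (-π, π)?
Compute the real Fourier coefficients first: a_8 = -35/128 + π^2/4, b_8 = -51/64 + π^2/2.
Then c_8 = (a_8 − i·b_8)/2 = -35/256 + π^2/8 - i·π^2/4 + 51·i/128.

Final answer: -35/256 + π^2/8 - i·π^2/4 + 51·i/128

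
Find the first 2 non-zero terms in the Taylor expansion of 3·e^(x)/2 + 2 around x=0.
3·x/2 + 7/2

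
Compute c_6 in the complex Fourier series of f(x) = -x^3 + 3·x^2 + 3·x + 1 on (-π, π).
Compute the real Fourier coefficients first: a_6 = 1/3, b_6 = -19/18 + π^2/3.
Then c_6 = (a_6 − i·b_6)/2 = 1/6 - i·π^2/6 + 19·i/36.

Final answer: 1/6 - i·π^2/6 + 19·i/36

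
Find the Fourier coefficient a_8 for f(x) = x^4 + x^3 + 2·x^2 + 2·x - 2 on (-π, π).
a_8 = (1/π) ∫_{-π}^{π} f(x)·cos(8x) dx.
Evaluate the integral (use parity and integration by parts as needed): a_8 = 29/256 + π^2/8.

Final answer: 29/256 + π^2/8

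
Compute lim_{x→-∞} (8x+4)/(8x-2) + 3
Evaluate the dominant behaviour as x → -∞; each term tends to a finite value or vanishes.
Limit = 4.

Final answer: 4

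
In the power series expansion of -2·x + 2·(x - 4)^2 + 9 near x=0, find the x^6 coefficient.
Expand to order 6: -2·x + 2·(x - 4)^2 + 9 = 2·x^2 - 18·x + 41 + O(x^7).
The coefficient of x^6 is 0.

Final answer: 0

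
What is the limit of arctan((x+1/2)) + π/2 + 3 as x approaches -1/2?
Direct substitution at x = -1/2 gives π/2 + 3.

Final answer: π/2 + 3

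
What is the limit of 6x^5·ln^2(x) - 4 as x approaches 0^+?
The product is a 0·∞ indeterminate form at x → 0⁺.
Rewrite the product as 6·ln^2(x) / x^(-5) and apply L'Hôpital, or use the standard hierarchy x^(-5) ≫ |ln x|^2 as x → 0⁺.
The indeterminate product → 0, so the limit = -4.

Final answer: -4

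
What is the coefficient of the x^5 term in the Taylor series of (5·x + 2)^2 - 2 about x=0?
Expand to order 5: (5·x + 2)^2 - 2 = 25·x^2 + 20·x + 2 + O(x^6).
The coefficient of x^5 is 0.

Final answer: 0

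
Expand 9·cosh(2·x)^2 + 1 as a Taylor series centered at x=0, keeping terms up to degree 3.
36·x^2 + 10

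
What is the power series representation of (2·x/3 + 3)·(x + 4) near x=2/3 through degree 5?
434/27 + 59·(x - 2/3)/9 + 2·(x - 2/3)^2/3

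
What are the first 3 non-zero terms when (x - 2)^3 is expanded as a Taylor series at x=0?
-6·x^2 + 12·x - 8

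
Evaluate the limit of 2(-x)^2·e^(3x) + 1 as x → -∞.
The product is a 0·∞ indeterminate form at x → -∞.
Rewrite the product as 2(-x)^2 / e^(-3x) (an ∞/∞ form) and apply L'Hôpital, or use the standard hierarchy e^(3|x|) ≫ |(-x)^2| as x → -∞.
The indeterminate product → 0, so the limit = 1.

Final answer: 1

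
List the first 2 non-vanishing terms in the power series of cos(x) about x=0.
1 - x^2/2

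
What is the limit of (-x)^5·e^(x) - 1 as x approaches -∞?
The product is a 0·∞ indeterminate form at x → -∞.
Rewrite the product as (-x)^5 / e^(-x) (an ∞/∞ form) and apply L'Hôpital, or use the standard hierarchy e^(|x|) ≫ |(-x)^5| as x → -∞.
The indeterminate product → 0, so the limit = -1.

Final answer: -1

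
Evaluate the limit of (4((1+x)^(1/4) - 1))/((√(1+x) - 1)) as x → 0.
Both numerator and denominator → 0 as x → 0; this is a 0/0 indeterminate form.
Expand each to leading order near x = 0: numerator ~ x, denominator ~ x/2.
The limit of the ratio is 2.

Final answer: 2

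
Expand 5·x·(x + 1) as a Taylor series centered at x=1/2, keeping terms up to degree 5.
15/4 + 10·(x - 1/2) + 5·(x - 1/2)^2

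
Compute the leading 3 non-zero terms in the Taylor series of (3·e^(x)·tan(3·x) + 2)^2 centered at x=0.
117·x^2 + 36·x + 4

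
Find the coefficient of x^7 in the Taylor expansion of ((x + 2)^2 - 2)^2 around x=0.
Expand to order 7: ((x + 2)^2 - 2)^2 = x^4 + 8·x^3 + 20·x^2 + 16·x + 4 + O(x^8).
The coefficient of x^7 is 0.

Final answer: 0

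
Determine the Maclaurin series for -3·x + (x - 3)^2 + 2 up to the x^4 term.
x^2 - 9·x + 11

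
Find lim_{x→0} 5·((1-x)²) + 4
Direct substitution at x = 0 gives 9.

Final answer: 9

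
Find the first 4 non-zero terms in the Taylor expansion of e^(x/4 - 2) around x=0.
x^3·e^(-2)/384 + x^2·e^(-2)/32 + x·e^(-2)/4 + e^(-2)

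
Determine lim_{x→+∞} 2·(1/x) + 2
Evaluate the dominant behaviour as x → +∞; each term tends to a finite value or vanishes.
Limit = 2.

Final answer: 2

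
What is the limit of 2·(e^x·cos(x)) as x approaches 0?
Direct substitution at x = 0 gives 2.

Final answer: 2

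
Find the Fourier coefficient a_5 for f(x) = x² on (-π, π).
a_5 = (1/π) ∫_{-π}^{π} f(x)·cos(5x) dx.
Evaluate the integral (use parity and integration by parts as needed): a_5 = -4/25.

Final answer: -4/25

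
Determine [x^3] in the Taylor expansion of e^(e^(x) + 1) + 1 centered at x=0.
Expand to order 3: e^(e^(x) + 1) + 1 = 5·x^3·e^(2)/6 + x^2·e^(2) + x·e^(2) + 1 + e^(2) + O(x^4).
The coefficient of x^3 is 5·e^(2)/6.

Final answer: 5·e^(2)/6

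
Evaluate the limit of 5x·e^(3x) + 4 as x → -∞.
The product is a 0·∞ indeterminate form at x → -∞.
Rewrite the product as 5x / e^(-3x) (an ∞/∞ form) and apply L'Hôpital, or use the standard hierarchy e^(3|x|) ≫ |x| as x → -∞.
The indeterminate product → 0, so the limit = 4.

Final answer: 4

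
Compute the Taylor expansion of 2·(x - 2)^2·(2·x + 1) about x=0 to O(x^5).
4·x^3 - 14·x^2 + 8·x + 8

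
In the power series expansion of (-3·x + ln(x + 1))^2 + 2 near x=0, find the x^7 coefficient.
Expand to order 7: (-3·x + ln(x + 1))^2 + 2 = 3·x^7/10 - 79·x^6/180 + 2·x^5/3 - 13·x^4/12 + 2·x^3 + 4·x^2 + 2 + O(x^8).
The coefficient of x^7 is 3/10.

Final answer: 3/10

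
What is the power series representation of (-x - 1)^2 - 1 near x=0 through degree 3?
x^2 + 2·x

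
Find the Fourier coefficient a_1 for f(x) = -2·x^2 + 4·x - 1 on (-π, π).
a_1 = (1/π) ∫_{-π}^{π} f(x)·cos(1x) dx.
Evaluate the integral (use parity and integration by parts as needed): a_1 = 8.

Final answer: 8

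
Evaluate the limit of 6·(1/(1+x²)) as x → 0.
Direct substitution at x = 0 gives 6.

Final answer: 6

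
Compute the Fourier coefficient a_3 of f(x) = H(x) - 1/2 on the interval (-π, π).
a_3 = (1/π) ∫_{-π}^{π} f(x)·cos(3x) dx.
Evaluate the integral (use parity and integration by parts as needed): a_3 = 0.

Final answer: 0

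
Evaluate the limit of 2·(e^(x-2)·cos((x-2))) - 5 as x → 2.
Direct substitution at x = 2 gives -3.

Final answer: -3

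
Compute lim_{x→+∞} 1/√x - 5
Evaluate the dominant behaviour as x → +∞; each term tends to a finite value or vanishes.
Limit = -5.

Final answer: -5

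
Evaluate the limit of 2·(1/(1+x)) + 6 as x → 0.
Direct substitution at x = 0 gives 8.

Final answer: 8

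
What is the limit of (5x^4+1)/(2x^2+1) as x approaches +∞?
This is an ∞/∞ indeterminate form as x → +∞.
Divide numerator and denominator by x^4 and let the lower-order terms vanish; the numerator's degree 4 exceeds the denominator's degree 2, so the quotient diverges.
Limit = ∞.

Final answer: ∞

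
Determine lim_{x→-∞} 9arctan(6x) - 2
Evaluate the dominant behaviour as x → -∞; each term tends to a finite value or vanishes.
Limit = -9·π/2 - 2.

Final answer: -9·π/2 - 2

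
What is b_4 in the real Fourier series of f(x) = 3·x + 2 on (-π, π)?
b_4 = (1/π) ∫_{-π}^{π} f(x)·sin(4x) dx.
Evaluate the integral (use parity and integration by parts as needed): b_4 = -3/2.

Final answer: -3/2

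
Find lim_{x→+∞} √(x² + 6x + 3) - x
This is an ∞ − ∞ indeterminate form.
Multiply and divide by the conjugate √(x²+6x + 3) + x; the x² terms cancel, leaving (6x + 3)/(√(x²+6x + 3)+x) → 6/2 = 3.
Limit = 3.

Final answer: 3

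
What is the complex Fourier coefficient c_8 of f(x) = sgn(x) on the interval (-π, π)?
Compute the real Fourier coefficients first: a_8 = 0, b_8 = 0.
Then c_8 = (a_8 − i·b_8)/2 = 0.

Final answer: 0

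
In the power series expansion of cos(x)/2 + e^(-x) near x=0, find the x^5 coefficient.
Expand to order 5: cos(x)/2 + e^(-x) = -x^5/120 + x^4/16 - x^3/6 + x^2/4 - x + 3/2 + O(x^6).
The coefficient of x^5 is -1/120.

Final answer: -1/120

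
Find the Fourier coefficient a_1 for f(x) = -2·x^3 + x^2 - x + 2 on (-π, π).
a_1 = (1/π) ∫_{-π}^{π} f(x)·cos(1x) dx.
Evaluate the integral (use parity and integration by parts as needed): a_1 = -4.

Final answer: -4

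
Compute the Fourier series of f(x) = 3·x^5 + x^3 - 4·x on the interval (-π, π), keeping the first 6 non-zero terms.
(-118·π^2 + 6·π^4 + 700)·sin(x) + (-3·π^4 - 17 + 14·π^2)·sin(2·x) + (-34·π^2/9 - 4/27 + 2·π^4)·sin(3·x) + (-3·π^4/2 + 95/64 + 11·π^2/8)·sin(4·x) + (-14·π^2/25 - 916/625 + 6·π^4/5)·sin(5·x) + (-π^4 + 35/27 + 2·π^2/9)·sin(6·x)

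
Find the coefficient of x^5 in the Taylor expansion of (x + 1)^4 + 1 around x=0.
Expand to order 5: (x + 1)^4 + 1 = x^4 + 4·x^3 + 6·x^2 + 4·x + 2 + O(x^6).
The coefficient of x^5 is 0.

Final answer: 0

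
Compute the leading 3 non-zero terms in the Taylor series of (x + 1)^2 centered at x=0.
x^2 + 2·x + 1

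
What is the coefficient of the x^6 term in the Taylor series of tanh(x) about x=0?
Expand to order 6: tanh(x) = 2·x^5/15 - x^3/3 + x + O(x^7).
The coefficient of x^6 is 0.

Final answer: 0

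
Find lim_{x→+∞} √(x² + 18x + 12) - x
This is an ∞ − ∞ indeterminate form.
Multiply and divide by the conjugate √(x²+18x + 12) + x; the x² terms cancel, leaving (18x + 12)/(√(x²+18x + 12)+x) → 18/2 = 9.
Limit = 9.

Final answer: 9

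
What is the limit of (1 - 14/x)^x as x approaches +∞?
As x → +∞: this is the defining limit (1 - 14/x)^x → e^(-14).
Limit = e^(-14).

Final answer: e^(-14)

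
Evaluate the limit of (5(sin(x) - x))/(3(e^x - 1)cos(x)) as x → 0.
Both numerator and denominator → 0 as x → 0; this is a 0/0 indeterminate form.
Expand each to leading order near x = 0: numerator ~ -5·x^3/6, denominator ~ 3·x.
The limit of the ratio is 0.

Final answer: 0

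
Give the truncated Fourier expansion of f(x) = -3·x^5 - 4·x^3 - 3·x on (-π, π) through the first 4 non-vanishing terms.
(-678 - 6·π^4 + 112·π^2)·sin(x) + (-11·π^2 + 39/2 + 3·π^4)·sin(2·x) + (-2·π^4 - 86/27 + 16·π^2/9)·sin(3·x) + (π^2/8 + 93/64 + 3·π^4/2)·sin(4·x)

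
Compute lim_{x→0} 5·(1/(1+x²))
Direct substitution at x = 0 gives 5.

Final answer: 5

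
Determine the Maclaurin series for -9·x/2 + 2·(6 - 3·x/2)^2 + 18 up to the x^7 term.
9·x^2/2 - 81·x/2 + 90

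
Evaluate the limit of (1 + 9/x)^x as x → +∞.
As x → +∞: this is the defining limit (1 + 9/x)^x → e^9.
Limit = e^(9).

Final answer: e^(9)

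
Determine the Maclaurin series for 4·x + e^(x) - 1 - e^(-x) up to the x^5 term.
x^5/60 + x^3/3 + 6·x - 1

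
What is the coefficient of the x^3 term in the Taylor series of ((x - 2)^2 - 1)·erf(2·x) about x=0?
Expand to order 3: ((x - 2)^2 - 1)·erf(2·x) = -12·x^3/√(π) - 16·x^2/√(π) + 12·x/√(π) + O(x^4).
The coefficient of x^3 is -12/√(π).

Final answer: -12/√(π)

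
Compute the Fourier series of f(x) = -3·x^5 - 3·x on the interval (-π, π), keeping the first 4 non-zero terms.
(-726 - 6·π^4 + 120·π^2)·sin(x) + (-15·π^2 + 51/2 + 3·π^4)·sin(2·x) + (-2·π^4 - 134/27 + 40·π^2/9)·sin(3·x) + (-15·π^2/8 + 141/64 + 3·π^4/2)·sin(4·x)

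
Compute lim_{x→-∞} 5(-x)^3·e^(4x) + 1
The product is a 0·∞ indeterminate form at x → -∞.
Rewrite the product as 5(-x)^3 / e^(-4x) (an ∞/∞ form) and apply L'Hôpital, or use the standard hierarchy e^(4|x|) ≫ |(-x)^3| as x → -∞.
The indeterminate product → 0, so the limit = 1.

Final answer: 1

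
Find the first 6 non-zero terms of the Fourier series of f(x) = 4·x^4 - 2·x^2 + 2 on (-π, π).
(200 - 32·π^2)·cos(x) + (-14 + 8·π^2)·cos(2·x) + (88/27 - 32·π^2/9)·cos(3·x) + (-5/4 + 2·π^2)·cos(4·x) + (392/625 - 32·π^2/25)·cos(5·x) - 2·π^2/3 + 2 + 4·π^4/5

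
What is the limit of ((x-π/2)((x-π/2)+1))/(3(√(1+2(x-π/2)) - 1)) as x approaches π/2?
Both numerator and denominator → 0 as x → π/2; this is a 0/0 indeterminate form.
Expand each to leading order near x = π/2: numerator ~ (x - π/2), denominator ~ 3·(x - π/2).
The limit of the ratio is 1/3.

Final answer: 1/3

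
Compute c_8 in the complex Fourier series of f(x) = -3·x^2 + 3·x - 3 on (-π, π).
Compute the real Fourier coefficients first: a_8 = -3/16, b_8 = -3/4.
Then c_8 = (a_8 − i·b_8)/2 = -3/32 + 3·i/8.

Final answer: -3/32 + 3·i/8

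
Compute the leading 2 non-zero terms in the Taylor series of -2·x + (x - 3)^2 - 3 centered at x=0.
6 - 8·x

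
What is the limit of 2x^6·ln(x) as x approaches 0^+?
This is a 0·∞ indeterminate form at x → 0⁺.
Rewrite the product as 2·ln(x) / x^(-6) and apply L'Hôpital, or use the standard hierarchy x^(-6) ≫ |ln x| as x → 0⁺.
The indeterminate product → 0, so the limit = 0.

Final answer: 0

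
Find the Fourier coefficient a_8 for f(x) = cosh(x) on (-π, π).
a_8 = (1/π) ∫_{-π}^{π} f(x)·cos(8x) dx.
Evaluate the integral (use parity and integration by parts as needed): a_8 = 2·sinh(π)/(65·π).

Final answer: 2·sinh(π)/(65·π)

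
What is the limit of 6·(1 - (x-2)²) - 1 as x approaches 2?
Direct substitution at x = 2 gives 5.

Final answer: 5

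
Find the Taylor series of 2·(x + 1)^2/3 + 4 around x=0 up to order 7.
2·x^2/3 + 4·x/3 + 14/3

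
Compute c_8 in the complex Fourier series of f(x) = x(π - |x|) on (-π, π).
Compute the real Fourier coefficients first: a_8 = 0, b_8 = 0.
Then c_8 = (a_8 − i·b_8)/2 = 0.

Final answer: 0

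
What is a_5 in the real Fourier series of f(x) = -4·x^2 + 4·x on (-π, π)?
a_5 = (1/π) ∫_{-π}^{π} f(x)·cos(5x) dx.
Evaluate the integral (use parity and integration by parts as needed): a_5 = 16/25.

Final answer: 16/25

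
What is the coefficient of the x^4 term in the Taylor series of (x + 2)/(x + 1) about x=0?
Expand to order 4: (x + 2)/(x + 1) = x^4 - x^3 + x^2 - x + 2 + O(x^5).
The coefficient of x^4 is 1.

Final answer: 1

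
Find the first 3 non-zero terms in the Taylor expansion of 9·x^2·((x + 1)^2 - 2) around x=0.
9·x^4 + 18·x^3 - 9·x^2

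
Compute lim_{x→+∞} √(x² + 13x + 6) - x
This is an ∞ − ∞ indeterminate form.
Multiply and divide by the conjugate √(x²+13x + 6) + x; the x² terms cancel, leaving (13x + 6)/(√(x²+13x + 6)+x) → 13/2.
Limit = 13/2.

Final answer: 13/2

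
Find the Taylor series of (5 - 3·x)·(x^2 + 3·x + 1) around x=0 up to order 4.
-3·x^3 - 4·x^2 + 12·x + 5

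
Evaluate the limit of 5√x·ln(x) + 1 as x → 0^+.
The product is a 0·∞ indeterminate form at x → 0⁺.
Rewrite the product as 5·ln(x) / x^(-1/2) and apply L'Hôpital, or use the standard hierarchy x^(-1/2) ≫ |ln x| as x → 0⁺.
The indeterminate product → 0, so the limit = 1.

Final answer: 1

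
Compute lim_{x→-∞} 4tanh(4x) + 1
Evaluate the dominant behaviour as x → -∞; each term tends to a finite value or vanishes.
Limit = -3.

Final answer: -3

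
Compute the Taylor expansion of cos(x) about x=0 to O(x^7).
-x^6/720 + x^4/24 - x^2/2 + 1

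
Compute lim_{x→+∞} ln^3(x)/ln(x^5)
This is an ∞/∞ indeterminate form as x → +∞.
Write ln(x^5) = 5·ln(x), reducing the quotient to ln^2(x)/5 → ∞.
Limit = ∞.

Final answer: ∞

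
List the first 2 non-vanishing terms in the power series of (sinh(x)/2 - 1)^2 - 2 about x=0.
-x - 1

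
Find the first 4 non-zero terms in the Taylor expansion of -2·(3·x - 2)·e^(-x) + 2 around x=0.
-11·x^3/3 + 8·x^2 - 10·x + 6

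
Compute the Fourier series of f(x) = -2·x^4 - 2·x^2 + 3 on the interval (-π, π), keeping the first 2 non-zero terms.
(-88 + 16·π^2)·cos(x) - 2·π^4/5 - 2·π^2/3 + 3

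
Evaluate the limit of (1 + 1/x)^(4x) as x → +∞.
As x → +∞: write (1 + 1/x)^(4x) = ((1 + 1/x)^x)^4 → (e^1)^4 = e^4.
Limit = e^(4).

Final answer: e^(4)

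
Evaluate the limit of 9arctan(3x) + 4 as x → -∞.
Evaluate the dominant behaviour as x → -∞; each term tends to a finite value or vanishes.
Limit = 4 - 9·π/2.

Final answer: 4 - 9·π/2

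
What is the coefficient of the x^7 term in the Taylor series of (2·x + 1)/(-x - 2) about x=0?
Expand to order 7: (2·x + 1)/(-x - 2) = -3·x^7/256 + 3·x^6/128 - 3·x^5/64 + 3·x^4/32 - 3·x^3/16 + 3·x^2/8 - 3·x/4 - 1/2 + O(x^8).
The coefficient of x^7 is -3/256.

Final answer: -3/256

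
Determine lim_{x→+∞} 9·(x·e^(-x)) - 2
Evaluate the dominant behaviour as x → +∞; each term tends to a finite value or vanishes.
Limit = -2.

Final answer: -2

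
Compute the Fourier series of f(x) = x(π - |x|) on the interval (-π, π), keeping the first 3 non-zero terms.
8·sin(x)/π + 8·sin(3·x)/(27·π) + 8·sin(5·x)/(125·π)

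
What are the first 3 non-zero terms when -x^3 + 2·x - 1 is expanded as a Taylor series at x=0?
-x^3 + 2·x - 1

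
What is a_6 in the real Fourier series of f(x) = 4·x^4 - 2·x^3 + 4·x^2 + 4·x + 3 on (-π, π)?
a_6 = (1/π) ∫_{-π}^{π} f(x)·cos(6x) dx.
Evaluate the integral (use parity and integration by parts as needed): a_6 = 8/27 + 8·π^2/9.

Final answer: 8/27 + 8·π^2/9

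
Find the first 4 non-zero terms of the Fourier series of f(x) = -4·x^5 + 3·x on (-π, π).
(-954 - 8·π^4 + 160·π^2)·sin(x) + (-20·π^2 + 27 + 4·π^4)·sin(2·x) + (-8·π^4/3 - 158/81 + 160·π^2/27)·sin(3·x) + (-5·π^2/2 - 9/16 + 2·π^4)·sin(4·x)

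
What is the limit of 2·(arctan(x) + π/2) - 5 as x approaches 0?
Direct substitution at x = 0 gives -5 + π.

Final answer: -5 + π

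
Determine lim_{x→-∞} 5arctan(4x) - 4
Evaluate the dominant behaviour as x → -∞; each term tends to a finite value or vanishes.
Limit = -5·π/2 - 4.

Final answer: -5·π/2 - 4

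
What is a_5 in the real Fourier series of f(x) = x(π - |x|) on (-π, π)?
a_5 = (1/π) ∫_{-π}^{π} f(x)·cos(5x) dx.
Evaluate the integral (use parity and integration by parts as needed): a_5 = 0.

Final answer: 0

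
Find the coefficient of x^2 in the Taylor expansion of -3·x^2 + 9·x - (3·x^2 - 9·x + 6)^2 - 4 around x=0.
Expand to order 2: -3·x^2 + 9·x - (3·x^2 - 9·x + 6)^2 - 4 = -120·x^2 + 117·x - 40 + O(x^3).
The coefficient of x^2 is -120.

Final answer: -120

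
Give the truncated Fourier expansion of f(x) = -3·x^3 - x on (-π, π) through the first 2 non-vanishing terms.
(34 - 6·π^2)·sin(x) + (-7/2 + 3·π^2)·sin(2·x)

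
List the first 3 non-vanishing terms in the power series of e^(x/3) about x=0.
x^2/18 + x/3 + 1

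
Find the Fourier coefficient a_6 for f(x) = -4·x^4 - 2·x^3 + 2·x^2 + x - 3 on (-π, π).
a_6 = (1/π) ∫_{-π}^{π} f(x)·cos(6x) dx.
Evaluate the integral (use parity and integration by parts as needed): a_6 = 10/27 - 8·π^2/9.

Final answer: 10/27 - 8·π^2/9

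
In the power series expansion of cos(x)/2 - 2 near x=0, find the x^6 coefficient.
Expand to order 6: cos(x)/2 - 2 = -x^6/1440 + x^4/48 - x^2/4 - 3/2 + O(x^7).
The coefficient of x^6 is -1/1440.

Final answer: -1/1440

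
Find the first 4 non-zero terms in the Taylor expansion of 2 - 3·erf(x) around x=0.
-3·x^5/(5·√(π)) + 2·x^3/√(π) - 6·x/√(π) + 2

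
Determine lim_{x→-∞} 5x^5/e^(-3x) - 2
The quotient is an ∞/∞ indeterminate form as x → -∞.
Compare growth rates of the dominant terms (exponentials ≫ polynomials ≫ logarithms), or apply L'Hôpital's rule; the quotient → 0.
Adding the constant: 0 - 2 = -2. Limit = -2.

Final answer: -2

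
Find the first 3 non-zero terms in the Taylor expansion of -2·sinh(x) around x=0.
-x^5/60 - x^3/3 - 2·x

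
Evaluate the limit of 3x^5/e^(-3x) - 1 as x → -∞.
The quotient is an ∞/∞ indeterminate form as x → -∞.
Compare growth rates of the dominant terms (exponentials ≫ polynomials ≫ logarithms), or apply L'Hôpital's rule; the quotient → 0.
Adding the constant: 0 - 1 = -1. Limit = -1.

Final answer: -1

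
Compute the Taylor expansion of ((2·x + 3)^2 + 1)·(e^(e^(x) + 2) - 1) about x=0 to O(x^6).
91·x^5·e^(3)/6 + 81·x^4·e^(3)/4 + 73·x^3·e^(3)/3 + x^2·(-4 + 26·e^(3)) + x·(-12 + 22·e^(3)) - 10 + 10·e^(3)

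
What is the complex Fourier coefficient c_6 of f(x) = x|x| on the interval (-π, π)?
Compute the real Fourier coefficients first: a_6 = 0, b_6 = -π/3.
Then c_6 = (a_6 − i·b_6)/2 = i·π/6.

Final answer: i·π/6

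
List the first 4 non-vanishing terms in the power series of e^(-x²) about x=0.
-x^6/6 + x^4/2 - x^2 + 1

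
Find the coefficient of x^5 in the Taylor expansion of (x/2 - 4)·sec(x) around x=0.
Expand to order 5: (x/2 - 4)·sec(x) = 5·x^5/48 - 5·x^4/6 + x^3/4 - 2·x^2 + x/2 - 4 + O(x^6).
The coefficient of x^5 is 5/48.

Final answer: 5/48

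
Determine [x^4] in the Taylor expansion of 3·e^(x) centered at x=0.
Expand to order 4: 3·e^(x) = x^4/8 + x^3/2 + 3·x^2/2 + 3·x + 3 + O(x^5).
The coefficient of x^4 is 1/8.

Final answer: 1/8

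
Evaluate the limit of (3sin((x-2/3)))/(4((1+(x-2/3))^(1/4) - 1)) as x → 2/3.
Both numerator and denominator → 0 as x → 2/3; this is a 0/0 indeterminate form.
Expand each to leading order near x = 2/3: numerator ~ 3·(x - 2/3), denominator ~ (x - 2/3).
The limit of the ratio is 3.

Final answer: 3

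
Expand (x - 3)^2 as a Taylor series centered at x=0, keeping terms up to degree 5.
x^2 - 6·x + 9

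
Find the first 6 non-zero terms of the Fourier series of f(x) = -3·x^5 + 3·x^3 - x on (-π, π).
(-758 - 6·π^4 + 126·π^2)·sin(x) + (-18·π^2 + 28 + 3·π^4)·sin(2·x) + (-2·π^4 - 134/27 + 58·π^2/9)·sin(3·x) + (-27·π^2/8 + 113/64 + 3·π^4/2)·sin(4·x) + (-6·π^4/5 - 574/625 + 54·π^2/25)·sin(5·x) + (-14·π^2/9 + 16/27 + π^4)·sin(6·x)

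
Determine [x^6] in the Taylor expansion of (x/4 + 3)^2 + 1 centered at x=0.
Expand to order 6: (x/4 + 3)^2 + 1 = x^2/16 + 3·x/2 + 10 + O(x^7).
The coefficient of x^6 is 0.

Final answer: 0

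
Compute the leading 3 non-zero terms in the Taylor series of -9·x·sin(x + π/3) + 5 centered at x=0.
-9·x^2/2 - 9·√(3)·x/2 + 5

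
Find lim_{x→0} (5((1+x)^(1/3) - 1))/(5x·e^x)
Both numerator and denominator → 0 as x → 0; this is a 0/0 indeterminate form.
Expand each to leading order near x = 0: numerator ~ 5·x/3, denominator ~ 5·x.
The limit of the ratio is 1/3.

Final answer: 1/3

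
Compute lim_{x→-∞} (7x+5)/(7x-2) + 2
Evaluate the dominant behaviour as x → -∞; each term tends to a finite value or vanishes.
Limit = 3.

Final answer: 3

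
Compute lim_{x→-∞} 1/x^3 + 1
Evaluate the dominant behaviour as x → -∞; each term tends to a finite value or vanishes.
Limit = 1.

Final answer: 1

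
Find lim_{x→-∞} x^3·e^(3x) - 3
The product is a 0·∞ indeterminate form at x → -∞.
Rewrite the product as x^3 / e^(-3x) (an ∞/∞ form) and apply L'Hôpital, or use the standard hierarchy e^(3|x|) ≫ |x^3| as x → -∞.
The indeterminate product → 0, so the limit = -3.

Final answer: -3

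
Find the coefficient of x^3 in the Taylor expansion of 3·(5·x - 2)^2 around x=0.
Expand to order 3: 3·(5·x - 2)^2 = 75·x^2 - 60·x + 12 + O(x^4).
The coefficient of x^3 is 0.

Final answer: 0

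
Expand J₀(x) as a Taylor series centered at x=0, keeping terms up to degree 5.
x^4/64 - x^2/4 + 1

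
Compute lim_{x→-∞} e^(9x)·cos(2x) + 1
Evaluate the dominant behaviour as x → -∞; each term tends to a finite value or vanishes.
Limit = 1.

Final answer: 1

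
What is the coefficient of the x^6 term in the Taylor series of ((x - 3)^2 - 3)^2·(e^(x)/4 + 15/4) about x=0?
Expand to order 6: ((x - 3)^2 - 3)^2·(e^(x)/4 + 15/4) = -x^6/80 + 3·x^5/40 + 35·x^4/8 - 87·x^3/2 + 357·x^2/2 - 279·x + 144 + O(x^7).
The coefficient of x^6 is -1/80.

Final answer: -1/80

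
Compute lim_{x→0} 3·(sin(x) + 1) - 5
Direct substitution at x = 0 gives -2.

Final answer: -2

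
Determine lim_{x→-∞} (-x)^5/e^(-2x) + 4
The quotient is an ∞/∞ indeterminate form as x → -∞.
Compare growth rates of the dominant terms (exponentials ≫ polynomials ≫ logarithms), or apply L'Hôpital's rule; the quotient → 0.
Adding the constant: 0 + 4 = 4. Limit = 4.

Final answer: 4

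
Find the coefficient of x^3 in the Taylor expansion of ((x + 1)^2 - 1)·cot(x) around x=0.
Expand to order 3: ((x + 1)^2 - 1)·cot(x) = -x^3/3 - 2·x^2/3 + x + 2 + O(x^4).
The coefficient of x^3 is -1/3.

Final answer: -1/3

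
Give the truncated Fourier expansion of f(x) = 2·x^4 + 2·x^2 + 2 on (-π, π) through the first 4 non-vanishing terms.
(88 - 16·π^2)·cos(x) + (-4 + 4·π^2)·cos(2·x) + (8/27 - 16·π^2/9)·cos(3·x) + 2 + 2·π^2/3 + 2·π^4/5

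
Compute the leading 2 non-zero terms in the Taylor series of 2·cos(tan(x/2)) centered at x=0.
2 - x^2/4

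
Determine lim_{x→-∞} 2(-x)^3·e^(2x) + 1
The product is a 0·∞ indeterminate form at x → -∞.
Rewrite the product as 2(-x)^3 / e^(-2x) (an ∞/∞ form) and apply L'Hôpital, or use the standard hierarchy e^(2|x|) ≫ |(-x)^3| as x → -∞.
The indeterminate product → 0, so the limit = 1.

Final answer: 1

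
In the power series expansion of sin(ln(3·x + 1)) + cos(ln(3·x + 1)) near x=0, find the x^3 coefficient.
Expand to order 3: sin(ln(3·x + 1)) + cos(ln(3·x + 1)) = 18·x^3 - 9·x^2 + 3·x + 1 + O(x^4).
The coefficient of x^3 is 18.

Final answer: 18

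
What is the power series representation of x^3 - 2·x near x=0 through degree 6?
x^3 - 2·x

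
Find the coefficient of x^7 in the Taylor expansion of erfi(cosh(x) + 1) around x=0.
Expand to order 7: erfi(cosh(x) + 1) = 331·x^6·e^(4)/(360·√(π)) + 13·x^4·e^(4)/(12·√(π)) + x^2·e^(4)/√(π) + erfi(2) + O(x^8).
The coefficient of x^7 is 0.

Final answer: 0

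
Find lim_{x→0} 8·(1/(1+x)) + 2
Direct substitution at x = 0 gives 10.

Final answer: 10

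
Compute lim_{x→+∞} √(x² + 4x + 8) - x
As x → +∞: multiply by the conjugate to get (4x+8)/(√(x²+4x+8)+x); the denominator ~ 2x, so the limit is 4/2 = 2.
Limit = 2.

Final answer: 2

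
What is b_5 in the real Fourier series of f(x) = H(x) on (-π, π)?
b_5 = (1/π) ∫_{-π}^{π} f(x)·sin(5x) dx.
Evaluate the integral (use parity and integration by parts as needed): b_5 = 2/(5·π).

Final answer: 2/(5·π)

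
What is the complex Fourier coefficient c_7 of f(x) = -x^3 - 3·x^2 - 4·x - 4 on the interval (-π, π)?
Compute the real Fourier coefficients first: a_7 = 12/49, b_7 = -2·π^2/7 - 380/343.
Then c_7 = (a_7 − i·b_7)/2 = 6/49 + 190·i/343 + i·π^2/7.

Final answer: 6/49 + 190·i/343 + i·π^2/7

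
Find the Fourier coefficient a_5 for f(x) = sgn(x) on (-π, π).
a_5 = (1/π) ∫_{-π}^{π} f(x)·cos(5x) dx.
Evaluate the integral (use parity and integration by parts as needed): a_5 = 0.

Final answer: 0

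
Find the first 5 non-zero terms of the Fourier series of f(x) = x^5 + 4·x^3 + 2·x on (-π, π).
(-32·π^2 + 2·π^4 + 196)·sin(x) + (-π^4 - 7/2 + π^2)·sin(2·x) + (44/81 + 32·π^2/27 + 2·π^4/3)·sin(3·x) + (-π^4/2 - 11·π^2/8 - 31/64)·sin(4·x) + (308/625 + 32·π^2/25 + 2·π^4/5)·sin(5·x)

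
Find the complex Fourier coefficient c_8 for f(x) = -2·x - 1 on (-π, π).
Compute the real Fourier coefficients first: a_8 = 0, b_8 = 1/2.
Then c_8 = (a_8 − i·b_8)/2 = -i/4.

Final answer: -i/4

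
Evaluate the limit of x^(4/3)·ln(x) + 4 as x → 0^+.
The product is a 0·∞ indeterminate form at x → 0⁺.
Rewrite the product as ln(x) / x^(-4/3) and apply L'Hôpital, or use the standard hierarchy x^(-4/3) ≫ |ln x| as x → 0⁺.
The indeterminate product → 0, so the limit = 4.

Final answer: 4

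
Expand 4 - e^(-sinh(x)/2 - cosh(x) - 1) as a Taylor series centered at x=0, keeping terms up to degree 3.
-7·x^3·e^(-2)/48 + 3·x^2·e^(-2)/8 + x·e^(-2)/2 - e^(-2) + 4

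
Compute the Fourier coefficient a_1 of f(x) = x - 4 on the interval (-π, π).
a_1 = (1/π) ∫_{-π}^{π} f(x)·cos(1x) dx.
Evaluate the integral (use parity and integration by parts as needed): a_1 = 0.

Final answer: 0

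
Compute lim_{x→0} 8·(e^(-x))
Direct substitution at x = 0 gives 8.

Final answer: 8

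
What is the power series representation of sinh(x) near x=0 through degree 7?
x^7/5040 + x^5/120 + x^3/6 + x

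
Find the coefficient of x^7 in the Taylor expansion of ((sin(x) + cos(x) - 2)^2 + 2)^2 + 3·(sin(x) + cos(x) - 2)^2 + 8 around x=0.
Expand to order 7: ((sin(x) + cos(x) - 2)^2 + 2)^2 + 3·(sin(x) + cos(x) - 2)^2 + 8 = 383·x^7/420 - 199·x^6/180 + x^5/10 + 31·x^4/6 - 14·x^3 + 22·x^2 - 18·x + 20 + O(x^8).
The coefficient of x^7 is 383/420.

Final answer: 383/420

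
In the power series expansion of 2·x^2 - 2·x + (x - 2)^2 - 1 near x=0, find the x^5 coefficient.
Expand to order 5: 2·x^2 - 2·x + (x - 2)^2 - 1 = 3·x^2 - 6·x + 3 + O(x^6).
The coefficient of x^5 is 0.

Final answer: 0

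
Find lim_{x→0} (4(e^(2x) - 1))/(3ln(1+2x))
Both numerator and denominator → 0 as x → 0; this is a 0/0 indeterminate form.
Expand each to leading order near x = 0: numerator ~ 8·x, denominator ~ 6·x.
The limit of the ratio is 4/3.

Final answer: 4/3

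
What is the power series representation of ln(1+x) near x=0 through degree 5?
x^5/5 - x^4/4 + x^3/3 - x^2/2 + x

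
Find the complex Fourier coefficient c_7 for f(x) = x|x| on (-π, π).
Compute the real Fourier coefficients first: a_7 = 0, b_7 = (-8 + 98·π^2)/(343·π).
Then c_7 = (a_7 − i·b_7)/2 = -i·π/7 + 4·i/(343·π).

Final answer: -i·π/7 + 4·i/(343·π)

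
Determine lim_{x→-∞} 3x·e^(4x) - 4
The product is a 0·∞ indeterminate form at x → -∞.
Rewrite the product as 3x / e^(-4x) (an ∞/∞ form) and apply L'Hôpital, or use the standard hierarchy e^(4|x|) ≫ |x| as x → -∞.
The indeterminate product → 0, so the limit = -4.

Final answer: -4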